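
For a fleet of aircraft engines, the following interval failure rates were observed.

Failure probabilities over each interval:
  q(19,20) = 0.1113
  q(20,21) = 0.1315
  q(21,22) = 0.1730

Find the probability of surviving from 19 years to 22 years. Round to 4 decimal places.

0.6383

Chaining the interval survival probabilities: (1 − 0.1113) × (1 − 0.1315) × (1 − 0.1730).
= 0.8887 × 0.8685 × 0.8270 = 0.638308.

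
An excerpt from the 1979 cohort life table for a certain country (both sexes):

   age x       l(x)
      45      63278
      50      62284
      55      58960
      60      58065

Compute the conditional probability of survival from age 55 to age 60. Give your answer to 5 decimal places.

0.98482

The conditional survival probability is l(60)/l(55) = 58065/58960 = 0.984820.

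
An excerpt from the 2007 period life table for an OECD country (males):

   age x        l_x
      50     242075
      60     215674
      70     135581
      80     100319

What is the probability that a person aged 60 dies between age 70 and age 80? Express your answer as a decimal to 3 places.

We want 10|10q60 = (l_70 − l_80)/l_60.
This is the probability of reaching 70 but not 80, conditional on being alive at 60: (l_70 − l_80) / l_60.
= (135581 − 100319) / 215674 = 35262 / 215674 = 0.163497.

0.163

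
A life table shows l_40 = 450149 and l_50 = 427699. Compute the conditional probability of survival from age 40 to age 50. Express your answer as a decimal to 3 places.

0.950

We want 10p40 = l_50/l_40.
The conditional survival probability is l_50/l_40 = 427699/450149 = 0.950128.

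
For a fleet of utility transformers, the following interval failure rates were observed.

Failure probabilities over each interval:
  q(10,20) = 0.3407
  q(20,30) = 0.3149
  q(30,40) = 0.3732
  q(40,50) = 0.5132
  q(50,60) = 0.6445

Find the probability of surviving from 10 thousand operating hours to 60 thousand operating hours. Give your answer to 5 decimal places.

0.04900

P(survive 10→60) = (1 − 0.3407) × (1 − 0.3149) × (1 − 0.3732) × (1 − 0.5132) × (1 − 0.6445).
= 0.6593 × 0.6851 × 0.6268 × 0.4868 × 0.3555 = 0.048996.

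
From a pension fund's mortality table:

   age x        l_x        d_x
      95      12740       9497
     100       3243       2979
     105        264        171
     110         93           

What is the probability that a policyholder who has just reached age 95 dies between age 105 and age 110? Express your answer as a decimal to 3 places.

0.013

We want 10|5q95 = (l_105 − l_110)/l_95.
This is the probability of reaching 105 but not 110, conditional on being alive at 95: (l_105 − l_110) / l_95.
= (264 − 93) / 12740 = 171 / 12740 = 0.013422.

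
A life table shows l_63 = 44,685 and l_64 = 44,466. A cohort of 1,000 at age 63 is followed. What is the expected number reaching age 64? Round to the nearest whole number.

995

The relevant probability is 44,466/44,685 = 0.995099.
Expected number = 1,000 × 0.995099 = 995.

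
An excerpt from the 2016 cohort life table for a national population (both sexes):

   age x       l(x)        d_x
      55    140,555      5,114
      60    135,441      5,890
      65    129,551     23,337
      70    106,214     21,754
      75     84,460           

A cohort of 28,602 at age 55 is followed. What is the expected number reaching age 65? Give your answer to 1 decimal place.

26362.8

The relevant probability is 129,551/140,555 = 0.921710.
Expected number = 28,602 × 0.921710 = 26362.8.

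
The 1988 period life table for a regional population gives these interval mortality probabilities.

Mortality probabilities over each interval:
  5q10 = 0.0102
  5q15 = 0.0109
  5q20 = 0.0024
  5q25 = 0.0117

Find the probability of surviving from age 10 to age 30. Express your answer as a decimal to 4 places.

0.9652

Survival from 10 to 30 is the product of surviving each interval: (1 − 0.0102) × (1 − 0.0109) × (1 − 0.0024) × (1 − 0.0117).
= 0.9898 × 0.9891 × 0.9976 × 0.9883 = 0.965235.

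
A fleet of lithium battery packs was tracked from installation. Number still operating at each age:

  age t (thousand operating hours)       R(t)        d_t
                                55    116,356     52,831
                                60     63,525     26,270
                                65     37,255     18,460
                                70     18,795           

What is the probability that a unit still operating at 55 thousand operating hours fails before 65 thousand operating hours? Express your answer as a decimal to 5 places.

P(fail before 65 | operational at 55) = 1 − R(65)/R(55) = 1 − 37,255/116,356 = (79,101)/116,356 = 0.679819.

0.67982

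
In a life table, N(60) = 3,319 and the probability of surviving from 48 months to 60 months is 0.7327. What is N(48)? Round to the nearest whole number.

N(48) = N(60) / p = 3,319 / 0.7327 = 4530.

4530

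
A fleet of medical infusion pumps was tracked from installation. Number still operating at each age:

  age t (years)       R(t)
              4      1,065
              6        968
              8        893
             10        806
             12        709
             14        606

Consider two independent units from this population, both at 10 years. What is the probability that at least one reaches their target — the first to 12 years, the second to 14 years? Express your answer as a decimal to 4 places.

p₁ = R(12)/R(10) = 709/806 = 0.879653; p₂ = R(14)/R(10) = 606/806 = 0.751861.
P(at least one) = 1 − (1−p₁)(1−p₂) = 1 − 0.120347 × 0.248139 = 0.970137.

0.9701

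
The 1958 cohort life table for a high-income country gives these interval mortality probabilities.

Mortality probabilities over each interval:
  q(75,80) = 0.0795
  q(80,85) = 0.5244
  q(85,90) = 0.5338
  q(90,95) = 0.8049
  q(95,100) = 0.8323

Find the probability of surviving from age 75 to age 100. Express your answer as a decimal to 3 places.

0.007

P(survive 75→100) = (1 − 0.0795) × (1 − 0.5244) × (1 − 0.5338) × (1 − 0.8049) × (1 − 0.8323).
= 0.9205 × 0.4756 × 0.4662 × 0.1951 × 0.1677 = 0.006678.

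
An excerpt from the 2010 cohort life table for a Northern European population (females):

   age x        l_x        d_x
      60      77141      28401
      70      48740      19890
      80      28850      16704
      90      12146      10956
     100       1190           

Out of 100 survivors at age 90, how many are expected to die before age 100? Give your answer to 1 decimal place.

The relevant probability is 1 − 1190/12146 = 0.902025.
Expected number = 100 × 0.902025 = 90.2.

90.2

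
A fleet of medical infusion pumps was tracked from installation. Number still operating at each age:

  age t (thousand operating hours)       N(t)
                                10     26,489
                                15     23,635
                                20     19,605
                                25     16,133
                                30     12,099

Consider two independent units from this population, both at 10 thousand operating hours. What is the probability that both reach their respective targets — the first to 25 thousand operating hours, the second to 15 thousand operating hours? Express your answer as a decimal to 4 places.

p₁ = N(25)/N(10) = 16,133/26,489 = 0.609045; p₂ = N(15)/N(10) = 23,635/26,489 = 0.892257.
P(both) = p₁ × p₂ = 0.609045 × 0.892257 = 0.543425.

0.5434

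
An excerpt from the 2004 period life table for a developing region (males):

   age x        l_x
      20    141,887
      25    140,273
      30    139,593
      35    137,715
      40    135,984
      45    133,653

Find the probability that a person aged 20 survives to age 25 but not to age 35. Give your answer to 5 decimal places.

0.01803

This is the probability of reaching 25 but not 35, conditional on being alive at 20: (l_25 − l_35) / l_20.
= (140,273 − 137,715) / 141,887 = 2,558 / 141,887 = 0.018028.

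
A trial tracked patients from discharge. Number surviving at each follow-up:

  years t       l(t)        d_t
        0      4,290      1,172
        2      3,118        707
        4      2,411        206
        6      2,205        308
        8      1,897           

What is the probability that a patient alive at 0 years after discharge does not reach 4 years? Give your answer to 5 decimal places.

P(die before 4 | alive at 0) = 1 − l(4)/l(0) = 1 − 2,411/4,290 = (1,879)/4,290 = 0.437995.

0.43800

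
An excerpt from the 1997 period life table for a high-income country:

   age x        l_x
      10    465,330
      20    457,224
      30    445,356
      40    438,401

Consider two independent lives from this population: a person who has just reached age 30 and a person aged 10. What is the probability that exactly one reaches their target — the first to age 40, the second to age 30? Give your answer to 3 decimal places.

p₁ = l_40/l_30 = 438,401/445,356 = 0.984383; p₂ = l_30/l_10 = 445,356/465,330 = 0.957076.
P(exactly one) = p₁(1−p₂) + (1−p₁)p₂ = 0.042254 + 0.014947 = 0.057200.

0.057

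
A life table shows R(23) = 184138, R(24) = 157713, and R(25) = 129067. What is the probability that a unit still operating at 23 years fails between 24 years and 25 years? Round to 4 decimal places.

This is the probability of reaching 24 but not 25, conditional on being operational at 23: (R(24) − R(25)) / R(23).
= (157713 − 129067) / 184138 = 28646 / 184138 = 0.155568.

0.1556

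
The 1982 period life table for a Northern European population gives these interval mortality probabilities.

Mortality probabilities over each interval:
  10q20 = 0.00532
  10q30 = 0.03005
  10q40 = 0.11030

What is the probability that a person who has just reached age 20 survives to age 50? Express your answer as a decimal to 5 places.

Chaining the interval survival probabilities: (1 − 0.00532) × (1 − 0.03005) × (1 − 0.11030).
= 0.99468 × 0.96995 × 0.88970 = 0.858374.

0.85837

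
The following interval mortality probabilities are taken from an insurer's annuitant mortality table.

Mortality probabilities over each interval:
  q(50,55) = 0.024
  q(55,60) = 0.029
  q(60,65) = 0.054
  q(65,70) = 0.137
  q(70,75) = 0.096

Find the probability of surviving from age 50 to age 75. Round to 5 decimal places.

0.69942

P(survive 50→75) = (1 − 0.024) × (1 − 0.029) × (1 − 0.054) × (1 − 0.137) × (1 − 0.096).
= 0.976 × 0.971 × 0.946 × 0.863 × 0.904 = 0.699422.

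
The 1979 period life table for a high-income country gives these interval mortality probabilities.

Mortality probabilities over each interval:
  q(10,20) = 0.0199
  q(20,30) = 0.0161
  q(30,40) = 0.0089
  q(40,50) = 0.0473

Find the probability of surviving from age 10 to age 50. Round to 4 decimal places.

0.9105

P(survive 10→50) = (1 − 0.0199) × (1 − 0.0161) × (1 − 0.0089) × (1 − 0.0473).
= 0.9801 × 0.9839 × 0.9911 × 0.9527 = 0.910532.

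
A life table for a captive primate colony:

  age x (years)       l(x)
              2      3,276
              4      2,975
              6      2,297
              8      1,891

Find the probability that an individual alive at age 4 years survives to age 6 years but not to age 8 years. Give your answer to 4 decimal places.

0.1365

This is the probability of reaching 6 but not 8, conditional on being alive at 4: (l(6) − l(8)) / l(4).
= (2,297 − 1,891) / 2,975 = 406 / 2,975 = 0.136471.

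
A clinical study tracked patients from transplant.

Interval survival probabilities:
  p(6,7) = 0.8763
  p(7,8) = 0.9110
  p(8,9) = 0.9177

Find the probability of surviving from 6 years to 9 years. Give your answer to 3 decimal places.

Chaining the interval survival probabilities: 0.8763 × 0.9110 × 0.9177.
= 0.732608.

0.733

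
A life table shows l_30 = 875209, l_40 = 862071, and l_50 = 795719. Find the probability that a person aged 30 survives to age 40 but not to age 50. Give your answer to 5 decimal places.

0.07581

We want 10|10q30 = (l_40 − l_50)/l_30.
This is the probability of reaching 40 but not 50, conditional on being alive at 30: (l_40 − l_50) / l_30.
= (862071 − 795719) / 875209 = 66352 / 875209 = 0.075813.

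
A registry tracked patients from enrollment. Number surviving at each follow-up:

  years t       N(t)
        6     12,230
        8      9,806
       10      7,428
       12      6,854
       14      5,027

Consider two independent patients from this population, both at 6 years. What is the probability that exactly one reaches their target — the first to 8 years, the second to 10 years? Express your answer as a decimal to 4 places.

0.4352

p₁ = N(8)/N(6) = 9,806/12,230 = 0.801799; p₂ = N(10)/N(6) = 7,428/12,230 = 0.607359.
P(exactly one) = p₁(1−p₂) + (1−p₁)p₂ = 0.314819 + 0.120379 = 0.435198.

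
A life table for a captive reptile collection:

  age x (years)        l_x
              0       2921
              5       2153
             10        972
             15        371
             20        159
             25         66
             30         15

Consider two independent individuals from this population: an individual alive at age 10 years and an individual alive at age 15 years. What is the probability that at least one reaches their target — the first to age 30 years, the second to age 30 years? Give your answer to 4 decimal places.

0.0552

p₁ = l_30/l_10 = 15/972 = 0.015432; p₂ = l_30/l_15 = 15/371 = 0.040431.
P(at least one) = 1 − (1−p₁)(1−p₂) = 1 − 0.984568 × 0.959569 = 0.055239.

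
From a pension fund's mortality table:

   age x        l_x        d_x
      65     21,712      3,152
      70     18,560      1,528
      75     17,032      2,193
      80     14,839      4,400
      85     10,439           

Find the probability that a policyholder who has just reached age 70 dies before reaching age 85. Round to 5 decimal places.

P(die before 85 | alive at 70) = 1 − l_85/l_70 = 1 − 10,439/18,560 = (8,121)/18,560 = 0.437554.

0.43755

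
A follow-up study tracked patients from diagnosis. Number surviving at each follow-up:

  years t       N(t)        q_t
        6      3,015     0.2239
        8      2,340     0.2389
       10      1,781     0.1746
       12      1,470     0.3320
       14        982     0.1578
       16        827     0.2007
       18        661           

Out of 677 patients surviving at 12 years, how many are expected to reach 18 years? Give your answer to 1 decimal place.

The relevant probability is 661/1,470 = 0.449660.
Expected number = 677 × 0.449660 = 304.4.

304.4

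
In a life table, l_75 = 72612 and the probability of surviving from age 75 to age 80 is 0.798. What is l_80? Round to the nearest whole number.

l_80 = l_75 × p = 72612 × 0.798 = 57944.

57944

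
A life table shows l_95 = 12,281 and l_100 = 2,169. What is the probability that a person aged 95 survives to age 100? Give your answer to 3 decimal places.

0.177

We want 5p95 = l_100/l_95.
The conditional survival probability is l_100/l_95 = 2,169/12,281 = 0.176614.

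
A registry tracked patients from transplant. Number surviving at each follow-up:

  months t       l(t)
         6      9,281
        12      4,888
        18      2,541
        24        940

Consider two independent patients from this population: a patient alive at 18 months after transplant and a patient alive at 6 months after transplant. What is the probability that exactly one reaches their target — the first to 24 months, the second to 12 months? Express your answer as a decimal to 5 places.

0.50694

p₁ = l(24)/l(18) = 940/2,541 = 0.369933; p₂ = l(12)/l(6) = 4,888/9,281 = 0.526667.
P(exactly one) = p₁(1−p₂) + (1−p₁)p₂ = 0.175101 + 0.331835 = 0.506937.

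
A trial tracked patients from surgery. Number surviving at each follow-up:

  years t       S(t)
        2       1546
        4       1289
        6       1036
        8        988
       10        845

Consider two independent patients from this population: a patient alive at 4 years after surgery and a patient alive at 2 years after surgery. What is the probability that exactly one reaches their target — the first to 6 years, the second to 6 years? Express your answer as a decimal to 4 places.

p₁ = S(6)/S(4) = 1036/1289 = 0.803724; p₂ = S(6)/S(2) = 1036/1546 = 0.670116.
P(exactly one) = p₁(1−p₂) + (1−p₁)p₂ = 0.265136 + 0.131528 = 0.396663.

0.3967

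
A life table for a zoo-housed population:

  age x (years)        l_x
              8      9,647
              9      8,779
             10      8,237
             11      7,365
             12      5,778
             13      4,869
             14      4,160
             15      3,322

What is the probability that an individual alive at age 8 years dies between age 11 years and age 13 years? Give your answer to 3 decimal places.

0.259

This is the probability of reaching 11 but not 13, conditional on being alive at 8: (l_11 − l_13) / l_8.
= (7,365 − 4,869) / 9,647 = 2,496 / 9,647 = 0.258733.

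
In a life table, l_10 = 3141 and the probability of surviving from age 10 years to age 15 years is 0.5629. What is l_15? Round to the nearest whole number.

l_15 = l_10 × p = 3141 × 0.5629 = 1768.

1768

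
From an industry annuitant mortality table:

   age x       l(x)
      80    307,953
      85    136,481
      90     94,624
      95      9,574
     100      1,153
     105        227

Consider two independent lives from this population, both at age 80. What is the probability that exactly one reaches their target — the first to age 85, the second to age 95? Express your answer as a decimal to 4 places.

p₁ = l(85)/l(80) = 136,481/307,953 = 0.443188; p₂ = l(95)/l(80) = 9,574/307,953 = 0.031089.
P(exactly one) = p₁(1−p₂) + (1−p₁)p₂ = 0.429410 + 0.017311 = 0.446720.

0.4467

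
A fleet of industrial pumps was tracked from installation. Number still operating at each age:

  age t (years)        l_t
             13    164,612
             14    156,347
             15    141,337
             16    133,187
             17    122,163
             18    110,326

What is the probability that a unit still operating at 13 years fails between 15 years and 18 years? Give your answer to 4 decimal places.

This is the probability of reaching 15 but not 18, conditional on being operational at 13: (l_15 − l_18) / l_13.
= (141,337 − 110,326) / 164,612 = 31,011 / 164,612 = 0.188388.

0.1884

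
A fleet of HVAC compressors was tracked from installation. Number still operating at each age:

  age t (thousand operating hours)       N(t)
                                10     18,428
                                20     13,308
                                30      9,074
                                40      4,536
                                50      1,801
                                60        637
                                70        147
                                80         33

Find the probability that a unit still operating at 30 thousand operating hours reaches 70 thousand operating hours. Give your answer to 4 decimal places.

The conditional survival probability is N(70)/N(30) = 147/9,074 = 0.016200.

0.0162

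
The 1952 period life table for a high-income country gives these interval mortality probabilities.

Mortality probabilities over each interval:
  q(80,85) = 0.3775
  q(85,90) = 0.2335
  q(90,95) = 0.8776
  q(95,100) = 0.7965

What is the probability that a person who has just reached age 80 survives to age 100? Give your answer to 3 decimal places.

Survival from 80 to 100 is the product of surviving each interval: (1 − 0.3775) × (1 − 0.2335) × (1 − 0.8776) × (1 − 0.7965).
= 0.6225 × 0.7665 × 0.1224 × 0.2035 = 0.011885.

0.012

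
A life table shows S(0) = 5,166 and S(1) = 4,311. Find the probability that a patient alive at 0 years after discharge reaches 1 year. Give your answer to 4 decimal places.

The conditional survival probability is S(1)/S(0) = 4,311/5,166 = 0.834495.

0.8345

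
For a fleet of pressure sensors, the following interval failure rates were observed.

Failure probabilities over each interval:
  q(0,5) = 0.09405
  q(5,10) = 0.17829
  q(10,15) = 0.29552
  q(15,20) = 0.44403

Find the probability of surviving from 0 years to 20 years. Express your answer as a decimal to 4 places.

0.2916

Chaining the interval survival probabilities: (1 − 0.09405) × (1 − 0.17829) × (1 − 0.29552) × (1 − 0.44403).
= 0.90595 × 0.82171 × 0.70448 × 0.55597 = 0.291570.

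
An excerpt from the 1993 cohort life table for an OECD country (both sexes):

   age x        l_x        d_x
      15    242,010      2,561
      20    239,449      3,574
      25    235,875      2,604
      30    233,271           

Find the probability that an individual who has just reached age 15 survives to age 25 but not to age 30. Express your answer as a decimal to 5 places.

0.01076

This is the probability of reaching 25 but not 30, conditional on being alive at 15: (l_25 − l_30) / l_15.
= (235,875 − 233,271) / 242,010 = 2,604 / 242,010 = 0.010760.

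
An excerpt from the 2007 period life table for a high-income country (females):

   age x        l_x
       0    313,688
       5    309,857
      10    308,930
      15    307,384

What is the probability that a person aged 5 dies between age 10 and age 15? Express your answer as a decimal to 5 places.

0.00499

This is the probability of reaching 10 but not 15, conditional on being alive at 5: (l_10 − l_15) / l_5.
= (308,930 − 307,384) / 309,857 = 1,546 / 309,857 = 0.004989.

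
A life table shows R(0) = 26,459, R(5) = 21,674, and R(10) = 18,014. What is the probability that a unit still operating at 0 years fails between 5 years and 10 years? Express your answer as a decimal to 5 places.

This is the probability of reaching 5 but not 10, conditional on being operational at 0: (R(5) − R(10)) / R(0).
= (21,674 − 18,014) / 26,459 = 3,660 / 26,459 = 0.138327.

0.13833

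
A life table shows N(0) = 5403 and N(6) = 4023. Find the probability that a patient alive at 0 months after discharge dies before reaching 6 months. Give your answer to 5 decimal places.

P(die before 6 | alive at 0) = 1 − N(6)/N(0) = 1 − 4023/5403 = (1380)/5403 = 0.255414.

0.25541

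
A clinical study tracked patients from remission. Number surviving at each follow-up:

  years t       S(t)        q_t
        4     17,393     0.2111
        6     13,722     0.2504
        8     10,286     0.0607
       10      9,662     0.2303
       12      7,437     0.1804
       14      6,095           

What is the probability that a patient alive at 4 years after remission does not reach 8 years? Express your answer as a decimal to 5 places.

P(die before 8 | alive at 4) = 1 − S(8)/S(4) = 1 − 10,286/17,393 = (7,107)/17,393 = 0.408613.

0.40861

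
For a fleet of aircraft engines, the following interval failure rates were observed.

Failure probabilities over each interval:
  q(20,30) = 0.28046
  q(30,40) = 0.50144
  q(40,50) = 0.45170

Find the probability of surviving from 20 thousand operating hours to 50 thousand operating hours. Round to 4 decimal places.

0.1967

P(survive 20→50) = (1 − 0.28046) × (1 − 0.50144) × (1 − 0.45170).
= 0.71954 × 0.49856 × 0.54830 = 0.196694.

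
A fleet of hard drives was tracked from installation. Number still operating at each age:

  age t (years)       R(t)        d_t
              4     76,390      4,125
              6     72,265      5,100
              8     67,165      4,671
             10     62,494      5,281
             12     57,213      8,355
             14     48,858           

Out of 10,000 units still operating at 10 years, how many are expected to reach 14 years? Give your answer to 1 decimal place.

The relevant probability is 48,858/62,494 = 0.781803.
Expected number = 10,000 × 0.781803 = 7818.0.

7818.0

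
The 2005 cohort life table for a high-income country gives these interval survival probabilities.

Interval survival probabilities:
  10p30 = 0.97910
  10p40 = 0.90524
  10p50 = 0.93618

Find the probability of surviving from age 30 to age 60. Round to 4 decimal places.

0.8298

Survival from 30 to 60 is the product of surviving each interval: 0.97910 × 0.90524 × 0.93618.
= 0.829756.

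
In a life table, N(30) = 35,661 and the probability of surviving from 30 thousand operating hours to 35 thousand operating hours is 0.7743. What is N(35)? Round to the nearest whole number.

N(35) = N(30) × p = 35,661 × 0.7743 = 27612.

27612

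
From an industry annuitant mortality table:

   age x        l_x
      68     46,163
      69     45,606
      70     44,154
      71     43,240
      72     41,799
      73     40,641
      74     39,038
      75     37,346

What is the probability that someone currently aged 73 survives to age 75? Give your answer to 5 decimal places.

0.91892

We want 2p73 = l_75/l_73.
The conditional survival probability is l_75/l_73 = 37,346/40,641 = 0.918924.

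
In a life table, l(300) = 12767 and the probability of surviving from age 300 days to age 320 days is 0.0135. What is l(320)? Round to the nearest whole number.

172

l(320) = l(300) × p = 12767 × 0.0135 = 172.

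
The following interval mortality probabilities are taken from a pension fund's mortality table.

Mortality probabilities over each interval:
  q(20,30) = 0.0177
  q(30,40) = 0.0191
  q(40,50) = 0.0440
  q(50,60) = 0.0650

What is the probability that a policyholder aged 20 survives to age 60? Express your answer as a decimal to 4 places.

The overall survival probability is (1 − 0.0177) × (1 − 0.0191) × (1 − 0.0440) × (1 − 0.0650).
= 0.9823 × 0.9809 × 0.9560 × 0.9350 = 0.861268.

0.8613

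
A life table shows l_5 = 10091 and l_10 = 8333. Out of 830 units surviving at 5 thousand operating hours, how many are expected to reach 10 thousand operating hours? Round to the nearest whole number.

685

The relevant probability is 8333/10091 = 0.825785.
Expected number = 830 × 0.825785 = 685.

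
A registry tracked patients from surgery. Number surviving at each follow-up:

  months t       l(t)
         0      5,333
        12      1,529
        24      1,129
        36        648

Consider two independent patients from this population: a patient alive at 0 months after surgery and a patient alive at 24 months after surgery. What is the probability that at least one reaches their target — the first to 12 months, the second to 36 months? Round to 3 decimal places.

0.696

p₁ = l(12)/l(0) = 1,529/5,333 = 0.286705; p₂ = l(36)/l(24) = 648/1,129 = 0.573959.
P(at least one) = 1 − (1−p₁)(1−p₂) = 1 − 0.713295 × 0.426041 = 0.696107.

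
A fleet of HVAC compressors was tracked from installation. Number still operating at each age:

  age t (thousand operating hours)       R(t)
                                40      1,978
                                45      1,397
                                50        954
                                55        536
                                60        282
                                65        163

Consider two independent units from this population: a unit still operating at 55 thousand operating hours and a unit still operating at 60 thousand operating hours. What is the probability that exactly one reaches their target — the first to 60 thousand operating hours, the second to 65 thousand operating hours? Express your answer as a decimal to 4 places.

0.4959

p₁ = R(60)/R(55) = 282/536 = 0.526119; p₂ = R(65)/R(60) = 163/282 = 0.578014.
P(exactly one) = p₁(1−p₂) + (1−p₁)p₂ = 0.222015 + 0.273910 = 0.495925.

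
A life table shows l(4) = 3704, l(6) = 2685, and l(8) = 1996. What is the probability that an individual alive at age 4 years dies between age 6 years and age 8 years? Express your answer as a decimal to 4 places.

0.1860

This is the probability of reaching 6 but not 8, conditional on being alive at 4: (l(6) − l(8)) / l(4).
= (2685 − 1996) / 3704 = 689 / 3704 = 0.186015.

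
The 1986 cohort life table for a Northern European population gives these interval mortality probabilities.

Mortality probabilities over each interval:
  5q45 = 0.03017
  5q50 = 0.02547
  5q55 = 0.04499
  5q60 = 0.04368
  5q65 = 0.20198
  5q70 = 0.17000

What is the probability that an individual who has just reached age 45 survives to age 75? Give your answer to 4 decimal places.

0.5717

30p45 = (1 − 0.03017) × (1 − 0.02547) × (1 − 0.04499) × (1 − 0.04368) × (1 − 0.20198) × (1 − 0.17000).
= 0.96983 × 0.97453 × 0.95501 × 0.95632 × 0.79802 × 0.83000 = 0.571734.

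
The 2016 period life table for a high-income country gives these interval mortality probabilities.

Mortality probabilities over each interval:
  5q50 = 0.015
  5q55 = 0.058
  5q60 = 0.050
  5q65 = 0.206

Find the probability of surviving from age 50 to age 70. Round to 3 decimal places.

20p50 = (1 − 0.015) × (1 − 0.058) × (1 − 0.050) × (1 − 0.206).
= 0.985 × 0.942 × 0.950 × 0.794 = 0.699892.

0.700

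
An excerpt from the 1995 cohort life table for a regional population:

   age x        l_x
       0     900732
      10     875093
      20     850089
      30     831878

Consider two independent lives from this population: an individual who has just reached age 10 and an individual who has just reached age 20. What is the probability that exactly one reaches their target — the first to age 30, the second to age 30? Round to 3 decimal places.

0.069

p₁ = l_30/l_10 = 831878/875093 = 0.950617; p₂ = l_30/l_20 = 831878/850089 = 0.978578.
P(exactly one) = p₁(1−p₂) + (1−p₁)p₂ = 0.020364 + 0.048325 = 0.068689.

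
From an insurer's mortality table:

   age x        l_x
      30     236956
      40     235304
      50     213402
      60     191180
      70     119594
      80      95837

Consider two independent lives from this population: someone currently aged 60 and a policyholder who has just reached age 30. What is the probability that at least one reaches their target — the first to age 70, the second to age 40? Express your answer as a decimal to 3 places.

0.997

p₁ = l_70/l_60 = 119594/191180 = 0.625557; p₂ = l_40/l_30 = 235304/236956 = 0.993028.
P(at least one) = 1 − (1−p₁)(1−p₂) = 1 − 0.374443 × 0.006972 = 0.997389.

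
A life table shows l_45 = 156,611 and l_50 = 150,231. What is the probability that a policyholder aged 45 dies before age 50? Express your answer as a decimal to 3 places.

P(die before 50 | alive at 45) = 1 − l_50/l_45 = 1 − 150,231/156,611 = (6,380)/156,611 = 0.040738.

0.041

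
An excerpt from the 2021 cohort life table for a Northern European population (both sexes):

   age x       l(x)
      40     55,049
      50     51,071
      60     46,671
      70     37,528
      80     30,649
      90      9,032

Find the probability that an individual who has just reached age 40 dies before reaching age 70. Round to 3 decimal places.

P(die before 70 | alive at 40) = 1 − l(70)/l(40) = 1 − 37,528/55,049 = (17,521)/55,049 = 0.318280.

0.318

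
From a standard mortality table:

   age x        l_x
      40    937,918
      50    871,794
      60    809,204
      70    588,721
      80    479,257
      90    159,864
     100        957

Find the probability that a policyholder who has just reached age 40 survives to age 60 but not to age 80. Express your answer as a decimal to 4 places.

0.3518

This is the probability of reaching 60 but not 80, conditional on being alive at 40: (l_60 − l_80) / l_40.
= (809,204 − 479,257) / 937,918 = 329,947 / 937,918 = 0.351787.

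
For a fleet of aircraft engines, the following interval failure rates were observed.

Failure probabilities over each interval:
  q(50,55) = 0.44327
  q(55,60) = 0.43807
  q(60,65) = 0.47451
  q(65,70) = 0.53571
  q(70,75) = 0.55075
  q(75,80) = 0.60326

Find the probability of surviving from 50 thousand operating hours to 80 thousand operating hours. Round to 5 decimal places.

0.01360

The overall survival probability is (1 − 0.44327) × (1 − 0.43807) × (1 − 0.47451) × (1 − 0.53571) × (1 − 0.55075) × (1 − 0.60326).
= 0.55673 × 0.56193 × 0.52549 × 0.46429 × 0.44925 × 0.39674 = 0.013604.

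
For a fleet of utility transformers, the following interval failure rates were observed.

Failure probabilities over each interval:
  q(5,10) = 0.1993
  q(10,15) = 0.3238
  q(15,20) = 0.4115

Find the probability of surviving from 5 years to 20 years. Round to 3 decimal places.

0.319

Survival from 5 to 20 is the product of surviving each interval: (1 − 0.1993) × (1 − 0.3238) × (1 − 0.4115).
= 0.8007 × 0.6762 × 0.5885 = 0.318634.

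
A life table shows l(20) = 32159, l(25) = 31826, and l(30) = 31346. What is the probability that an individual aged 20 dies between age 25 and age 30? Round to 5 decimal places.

This is the probability of reaching 25 but not 30, conditional on being alive at 20: (l(25) − l(30)) / l(20).
= (31826 − 31346) / 32159 = 480 / 32159 = 0.014926.

0.01493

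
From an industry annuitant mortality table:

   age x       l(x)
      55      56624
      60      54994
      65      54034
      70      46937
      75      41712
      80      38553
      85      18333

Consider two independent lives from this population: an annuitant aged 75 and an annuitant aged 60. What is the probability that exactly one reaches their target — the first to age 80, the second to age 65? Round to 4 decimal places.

0.0905

p₁ = l(80)/l(75) = 38553/41712 = 0.924266; p₂ = l(65)/l(60) = 54034/54994 = 0.982544.
P(exactly one) = p₁(1−p₂) + (1−p₁)p₂ = 0.016134 + 0.074412 = 0.090546.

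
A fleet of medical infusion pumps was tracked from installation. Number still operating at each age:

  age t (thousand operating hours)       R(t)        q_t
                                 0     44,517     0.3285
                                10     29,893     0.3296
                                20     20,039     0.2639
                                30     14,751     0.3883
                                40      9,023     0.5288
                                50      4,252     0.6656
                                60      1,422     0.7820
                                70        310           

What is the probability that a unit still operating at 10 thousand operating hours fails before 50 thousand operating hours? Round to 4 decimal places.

0.8578

P(fail before 50 | operational at 10) = 1 − R(50)/R(10) = 1 − 4,252/29,893 = (25,641)/29,893 = 0.857759.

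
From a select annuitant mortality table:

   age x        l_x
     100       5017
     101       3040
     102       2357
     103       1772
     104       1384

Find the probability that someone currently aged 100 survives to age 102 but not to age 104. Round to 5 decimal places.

We want 2|2q100 = (l_102 − l_104)/l_100.
This is the probability of reaching 102 but not 104, conditional on being alive at 100: (l_102 − l_104) / l_100.
= (2357 − 1384) / 5017 = 973 / 5017 = 0.193941.

0.19394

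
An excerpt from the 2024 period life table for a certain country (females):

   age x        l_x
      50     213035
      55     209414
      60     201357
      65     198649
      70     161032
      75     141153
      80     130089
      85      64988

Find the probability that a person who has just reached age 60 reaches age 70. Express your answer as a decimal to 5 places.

0.79973

We want 10p60 = l_70/l_60.
The conditional survival probability is l_70/l_60 = 161032/201357 = 0.799734.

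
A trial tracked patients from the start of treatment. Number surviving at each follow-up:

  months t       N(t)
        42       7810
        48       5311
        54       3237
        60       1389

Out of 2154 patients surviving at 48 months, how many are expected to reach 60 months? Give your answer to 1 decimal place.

563.3

The relevant probability is 1389/5311 = 0.261533.
Expected number = 2154 × 0.261533 = 563.3.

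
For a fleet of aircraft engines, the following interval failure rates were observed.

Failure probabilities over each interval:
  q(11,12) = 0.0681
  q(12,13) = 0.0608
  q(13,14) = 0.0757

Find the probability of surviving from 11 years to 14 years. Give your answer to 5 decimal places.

0.80898

Chaining the interval survival probabilities: (1 − 0.0681) × (1 − 0.0608) × (1 − 0.0757).
= 0.9319 × 0.9392 × 0.9243 = 0.808985.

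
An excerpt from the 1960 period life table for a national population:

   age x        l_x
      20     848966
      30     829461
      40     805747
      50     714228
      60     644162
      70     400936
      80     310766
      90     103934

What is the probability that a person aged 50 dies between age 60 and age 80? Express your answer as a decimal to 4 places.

0.4668

This is the probability of reaching 60 but not 80, conditional on being alive at 50: (l_60 − l_80) / l_50.
= (644162 − 310766) / 714228 = 333396 / 714228 = 0.466792.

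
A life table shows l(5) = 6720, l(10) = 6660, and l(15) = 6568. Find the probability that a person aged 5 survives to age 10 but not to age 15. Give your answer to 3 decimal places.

0.014

This is the probability of reaching 10 but not 15, conditional on being alive at 5: (l(10) − l(15)) / l(5).
= (6660 − 6568) / 6720 = 92 / 6720 = 0.013690.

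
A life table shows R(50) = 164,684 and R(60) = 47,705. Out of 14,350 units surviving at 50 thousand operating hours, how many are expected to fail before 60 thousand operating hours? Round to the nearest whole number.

The relevant probability is 1 − 47,705/164,684 = 0.710324.
Expected number = 14,350 × 0.710324 = 10193.

10193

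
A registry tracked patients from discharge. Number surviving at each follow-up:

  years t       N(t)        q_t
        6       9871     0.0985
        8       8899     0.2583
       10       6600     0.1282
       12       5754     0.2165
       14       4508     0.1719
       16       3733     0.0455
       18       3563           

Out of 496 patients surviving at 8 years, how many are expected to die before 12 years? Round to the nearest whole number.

175

The relevant probability is 1 − 5754/8899 = 0.353410.
Expected number = 496 × 0.353410 = 175.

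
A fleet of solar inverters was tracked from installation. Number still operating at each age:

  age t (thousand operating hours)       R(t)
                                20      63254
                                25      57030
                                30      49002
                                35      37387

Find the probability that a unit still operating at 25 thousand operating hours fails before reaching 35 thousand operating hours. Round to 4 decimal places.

0.3444

P(fail before 35 | operational at 25) = 1 − R(35)/R(25) = 1 − 37387/57030 = (19643)/57030 = 0.344433.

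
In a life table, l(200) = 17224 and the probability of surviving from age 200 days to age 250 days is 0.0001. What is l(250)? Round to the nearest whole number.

l(250) = l(200) × p = 17224 × 0.0001 = 2.

2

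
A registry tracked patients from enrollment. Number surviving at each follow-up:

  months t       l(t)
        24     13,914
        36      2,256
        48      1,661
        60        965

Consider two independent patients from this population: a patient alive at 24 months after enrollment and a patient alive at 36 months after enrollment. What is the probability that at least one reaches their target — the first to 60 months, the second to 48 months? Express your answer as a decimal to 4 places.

0.7546

p₁ = l(60)/l(24) = 965/13,914 = 0.069355; p₂ = l(48)/l(36) = 1,661/2,256 = 0.736259.
P(at least one) = 1 − (1−p₁)(1−p₂) = 1 − 0.930645 × 0.263741 = 0.754551.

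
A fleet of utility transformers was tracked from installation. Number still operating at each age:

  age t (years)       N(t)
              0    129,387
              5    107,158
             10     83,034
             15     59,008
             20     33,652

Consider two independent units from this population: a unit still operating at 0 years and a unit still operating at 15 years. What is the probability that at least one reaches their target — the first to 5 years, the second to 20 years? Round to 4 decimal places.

0.9262

p₁ = N(5)/N(0) = 107,158/129,387 = 0.828198; p₂ = N(20)/N(15) = 33,652/59,008 = 0.570296.
P(at least one) = 1 − (1−p₁)(1−p₂) = 1 − 0.171802 × 0.429704 = 0.926176.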